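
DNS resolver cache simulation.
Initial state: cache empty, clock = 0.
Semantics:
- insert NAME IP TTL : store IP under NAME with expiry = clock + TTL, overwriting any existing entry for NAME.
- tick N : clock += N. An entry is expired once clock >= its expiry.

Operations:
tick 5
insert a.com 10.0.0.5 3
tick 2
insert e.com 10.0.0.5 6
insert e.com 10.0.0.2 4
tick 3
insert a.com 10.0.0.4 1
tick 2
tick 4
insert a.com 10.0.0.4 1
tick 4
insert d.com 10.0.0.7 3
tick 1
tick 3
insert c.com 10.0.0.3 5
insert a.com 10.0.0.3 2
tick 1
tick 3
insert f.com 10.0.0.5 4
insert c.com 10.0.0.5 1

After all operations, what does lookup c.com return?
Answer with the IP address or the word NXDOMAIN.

Answer: 10.0.0.5

Derivation:
Op 1: tick 5 -> clock=5.
Op 2: insert a.com -> 10.0.0.5 (expiry=5+3=8). clock=5
Op 3: tick 2 -> clock=7.
Op 4: insert e.com -> 10.0.0.5 (expiry=7+6=13). clock=7
Op 5: insert e.com -> 10.0.0.2 (expiry=7+4=11). clock=7
Op 6: tick 3 -> clock=10. purged={a.com}
Op 7: insert a.com -> 10.0.0.4 (expiry=10+1=11). clock=10
Op 8: tick 2 -> clock=12. purged={a.com,e.com}
Op 9: tick 4 -> clock=16.
Op 10: insert a.com -> 10.0.0.4 (expiry=16+1=17). clock=16
Op 11: tick 4 -> clock=20. purged={a.com}
Op 12: insert d.com -> 10.0.0.7 (expiry=20+3=23). clock=20
Op 13: tick 1 -> clock=21.
Op 14: tick 3 -> clock=24. purged={d.com}
Op 15: insert c.com -> 10.0.0.3 (expiry=24+5=29). clock=24
Op 16: insert a.com -> 10.0.0.3 (expiry=24+2=26). clock=24
Op 17: tick 1 -> clock=25.
Op 18: tick 3 -> clock=28. purged={a.com}
Op 19: insert f.com -> 10.0.0.5 (expiry=28+4=32). clock=28
Op 20: insert c.com -> 10.0.0.5 (expiry=28+1=29). clock=28
lookup c.com: present, ip=10.0.0.5 expiry=29 > clock=28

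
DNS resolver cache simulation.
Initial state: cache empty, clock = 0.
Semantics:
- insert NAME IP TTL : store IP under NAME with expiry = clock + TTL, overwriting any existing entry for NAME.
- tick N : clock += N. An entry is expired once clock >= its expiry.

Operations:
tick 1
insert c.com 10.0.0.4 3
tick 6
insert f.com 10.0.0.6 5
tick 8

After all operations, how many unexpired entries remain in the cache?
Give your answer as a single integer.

Op 1: tick 1 -> clock=1.
Op 2: insert c.com -> 10.0.0.4 (expiry=1+3=4). clock=1
Op 3: tick 6 -> clock=7. purged={c.com}
Op 4: insert f.com -> 10.0.0.6 (expiry=7+5=12). clock=7
Op 5: tick 8 -> clock=15. purged={f.com}
Final cache (unexpired): {} -> size=0

Answer: 0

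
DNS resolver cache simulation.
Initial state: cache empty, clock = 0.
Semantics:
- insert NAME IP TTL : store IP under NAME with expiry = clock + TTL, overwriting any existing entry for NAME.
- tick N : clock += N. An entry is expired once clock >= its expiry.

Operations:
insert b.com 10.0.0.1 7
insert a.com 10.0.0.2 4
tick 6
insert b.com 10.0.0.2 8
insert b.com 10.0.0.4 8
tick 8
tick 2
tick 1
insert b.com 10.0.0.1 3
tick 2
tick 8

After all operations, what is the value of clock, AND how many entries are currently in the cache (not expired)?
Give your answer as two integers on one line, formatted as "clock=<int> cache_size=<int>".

Answer: clock=27 cache_size=0

Derivation:
Op 1: insert b.com -> 10.0.0.1 (expiry=0+7=7). clock=0
Op 2: insert a.com -> 10.0.0.2 (expiry=0+4=4). clock=0
Op 3: tick 6 -> clock=6. purged={a.com}
Op 4: insert b.com -> 10.0.0.2 (expiry=6+8=14). clock=6
Op 5: insert b.com -> 10.0.0.4 (expiry=6+8=14). clock=6
Op 6: tick 8 -> clock=14. purged={b.com}
Op 7: tick 2 -> clock=16.
Op 8: tick 1 -> clock=17.
Op 9: insert b.com -> 10.0.0.1 (expiry=17+3=20). clock=17
Op 10: tick 2 -> clock=19.
Op 11: tick 8 -> clock=27. purged={b.com}
Final clock = 27
Final cache (unexpired): {} -> size=0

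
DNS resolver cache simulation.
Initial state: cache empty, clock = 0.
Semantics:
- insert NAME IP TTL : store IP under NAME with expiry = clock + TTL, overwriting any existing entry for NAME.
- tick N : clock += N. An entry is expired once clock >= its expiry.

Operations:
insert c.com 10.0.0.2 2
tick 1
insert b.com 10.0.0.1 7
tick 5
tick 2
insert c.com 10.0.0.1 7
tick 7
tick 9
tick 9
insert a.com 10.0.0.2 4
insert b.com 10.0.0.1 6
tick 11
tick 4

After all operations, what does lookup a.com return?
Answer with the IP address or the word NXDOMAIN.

Op 1: insert c.com -> 10.0.0.2 (expiry=0+2=2). clock=0
Op 2: tick 1 -> clock=1.
Op 3: insert b.com -> 10.0.0.1 (expiry=1+7=8). clock=1
Op 4: tick 5 -> clock=6. purged={c.com}
Op 5: tick 2 -> clock=8. purged={b.com}
Op 6: insert c.com -> 10.0.0.1 (expiry=8+7=15). clock=8
Op 7: tick 7 -> clock=15. purged={c.com}
Op 8: tick 9 -> clock=24.
Op 9: tick 9 -> clock=33.
Op 10: insert a.com -> 10.0.0.2 (expiry=33+4=37). clock=33
Op 11: insert b.com -> 10.0.0.1 (expiry=33+6=39). clock=33
Op 12: tick 11 -> clock=44. purged={a.com,b.com}
Op 13: tick 4 -> clock=48.
lookup a.com: not in cache (expired or never inserted)

Answer: NXDOMAIN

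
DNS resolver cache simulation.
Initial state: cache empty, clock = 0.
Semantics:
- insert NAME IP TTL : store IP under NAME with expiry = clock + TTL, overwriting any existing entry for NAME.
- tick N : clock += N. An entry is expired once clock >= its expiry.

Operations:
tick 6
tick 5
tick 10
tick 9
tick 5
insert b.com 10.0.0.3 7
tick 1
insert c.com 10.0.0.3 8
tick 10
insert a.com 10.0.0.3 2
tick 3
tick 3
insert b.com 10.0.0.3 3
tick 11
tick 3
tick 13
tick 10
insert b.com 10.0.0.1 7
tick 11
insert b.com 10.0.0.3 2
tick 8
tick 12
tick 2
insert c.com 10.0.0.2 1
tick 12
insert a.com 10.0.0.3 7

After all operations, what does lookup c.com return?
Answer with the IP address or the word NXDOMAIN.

Answer: NXDOMAIN

Derivation:
Op 1: tick 6 -> clock=6.
Op 2: tick 5 -> clock=11.
Op 3: tick 10 -> clock=21.
Op 4: tick 9 -> clock=30.
Op 5: tick 5 -> clock=35.
Op 6: insert b.com -> 10.0.0.3 (expiry=35+7=42). clock=35
Op 7: tick 1 -> clock=36.
Op 8: insert c.com -> 10.0.0.3 (expiry=36+8=44). clock=36
Op 9: tick 10 -> clock=46. purged={b.com,c.com}
Op 10: insert a.com -> 10.0.0.3 (expiry=46+2=48). clock=46
Op 11: tick 3 -> clock=49. purged={a.com}
Op 12: tick 3 -> clock=52.
Op 13: insert b.com -> 10.0.0.3 (expiry=52+3=55). clock=52
Op 14: tick 11 -> clock=63. purged={b.com}
Op 15: tick 3 -> clock=66.
Op 16: tick 13 -> clock=79.
Op 17: tick 10 -> clock=89.
Op 18: insert b.com -> 10.0.0.1 (expiry=89+7=96). clock=89
Op 19: tick 11 -> clock=100. purged={b.com}
Op 20: insert b.com -> 10.0.0.3 (expiry=100+2=102). clock=100
Op 21: tick 8 -> clock=108. purged={b.com}
Op 22: tick 12 -> clock=120.
Op 23: tick 2 -> clock=122.
Op 24: insert c.com -> 10.0.0.2 (expiry=122+1=123). clock=122
Op 25: tick 12 -> clock=134. purged={c.com}
Op 26: insert a.com -> 10.0.0.3 (expiry=134+7=141). clock=134
lookup c.com: not in cache (expired or never inserted)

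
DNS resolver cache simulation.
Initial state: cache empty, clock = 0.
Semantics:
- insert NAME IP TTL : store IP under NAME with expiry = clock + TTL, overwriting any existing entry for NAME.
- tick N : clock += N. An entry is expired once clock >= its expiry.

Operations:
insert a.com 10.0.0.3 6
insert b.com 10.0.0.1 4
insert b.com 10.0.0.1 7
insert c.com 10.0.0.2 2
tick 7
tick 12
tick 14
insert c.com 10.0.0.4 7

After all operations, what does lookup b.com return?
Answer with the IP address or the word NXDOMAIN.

Answer: NXDOMAIN

Derivation:
Op 1: insert a.com -> 10.0.0.3 (expiry=0+6=6). clock=0
Op 2: insert b.com -> 10.0.0.1 (expiry=0+4=4). clock=0
Op 3: insert b.com -> 10.0.0.1 (expiry=0+7=7). clock=0
Op 4: insert c.com -> 10.0.0.2 (expiry=0+2=2). clock=0
Op 5: tick 7 -> clock=7. purged={a.com,b.com,c.com}
Op 6: tick 12 -> clock=19.
Op 7: tick 14 -> clock=33.
Op 8: insert c.com -> 10.0.0.4 (expiry=33+7=40). clock=33
lookup b.com: not in cache (expired or never inserted)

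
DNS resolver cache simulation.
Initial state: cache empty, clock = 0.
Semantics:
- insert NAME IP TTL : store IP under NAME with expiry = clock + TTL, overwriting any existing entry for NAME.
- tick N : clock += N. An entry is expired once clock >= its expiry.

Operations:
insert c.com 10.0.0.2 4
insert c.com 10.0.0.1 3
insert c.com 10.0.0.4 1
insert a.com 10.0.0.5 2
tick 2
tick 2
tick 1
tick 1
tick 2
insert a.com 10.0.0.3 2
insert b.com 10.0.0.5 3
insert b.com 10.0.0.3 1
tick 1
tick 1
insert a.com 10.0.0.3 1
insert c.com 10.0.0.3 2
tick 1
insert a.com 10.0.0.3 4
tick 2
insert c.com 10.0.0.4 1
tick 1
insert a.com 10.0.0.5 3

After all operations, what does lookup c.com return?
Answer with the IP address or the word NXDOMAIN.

Answer: NXDOMAIN

Derivation:
Op 1: insert c.com -> 10.0.0.2 (expiry=0+4=4). clock=0
Op 2: insert c.com -> 10.0.0.1 (expiry=0+3=3). clock=0
Op 3: insert c.com -> 10.0.0.4 (expiry=0+1=1). clock=0
Op 4: insert a.com -> 10.0.0.5 (expiry=0+2=2). clock=0
Op 5: tick 2 -> clock=2. purged={a.com,c.com}
Op 6: tick 2 -> clock=4.
Op 7: tick 1 -> clock=5.
Op 8: tick 1 -> clock=6.
Op 9: tick 2 -> clock=8.
Op 10: insert a.com -> 10.0.0.3 (expiry=8+2=10). clock=8
Op 11: insert b.com -> 10.0.0.5 (expiry=8+3=11). clock=8
Op 12: insert b.com -> 10.0.0.3 (expiry=8+1=9). clock=8
Op 13: tick 1 -> clock=9. purged={b.com}
Op 14: tick 1 -> clock=10. purged={a.com}
Op 15: insert a.com -> 10.0.0.3 (expiry=10+1=11). clock=10
Op 16: insert c.com -> 10.0.0.3 (expiry=10+2=12). clock=10
Op 17: tick 1 -> clock=11. purged={a.com}
Op 18: insert a.com -> 10.0.0.3 (expiry=11+4=15). clock=11
Op 19: tick 2 -> clock=13. purged={c.com}
Op 20: insert c.com -> 10.0.0.4 (expiry=13+1=14). clock=13
Op 21: tick 1 -> clock=14. purged={c.com}
Op 22: insert a.com -> 10.0.0.5 (expiry=14+3=17). clock=14
lookup c.com: not in cache (expired or never inserted)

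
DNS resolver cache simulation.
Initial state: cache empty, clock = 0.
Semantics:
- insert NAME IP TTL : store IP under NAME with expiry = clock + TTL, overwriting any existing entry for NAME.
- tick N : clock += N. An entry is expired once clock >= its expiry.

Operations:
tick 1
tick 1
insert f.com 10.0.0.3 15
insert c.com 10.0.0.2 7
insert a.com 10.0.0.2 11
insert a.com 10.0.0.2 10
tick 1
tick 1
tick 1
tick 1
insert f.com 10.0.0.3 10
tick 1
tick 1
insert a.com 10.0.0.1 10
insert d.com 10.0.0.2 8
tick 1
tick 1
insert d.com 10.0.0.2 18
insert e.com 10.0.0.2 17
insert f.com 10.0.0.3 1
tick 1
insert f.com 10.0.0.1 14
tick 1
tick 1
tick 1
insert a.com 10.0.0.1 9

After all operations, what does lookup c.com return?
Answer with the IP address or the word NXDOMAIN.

Answer: NXDOMAIN

Derivation:
Op 1: tick 1 -> clock=1.
Op 2: tick 1 -> clock=2.
Op 3: insert f.com -> 10.0.0.3 (expiry=2+15=17). clock=2
Op 4: insert c.com -> 10.0.0.2 (expiry=2+7=9). clock=2
Op 5: insert a.com -> 10.0.0.2 (expiry=2+11=13). clock=2
Op 6: insert a.com -> 10.0.0.2 (expiry=2+10=12). clock=2
Op 7: tick 1 -> clock=3.
Op 8: tick 1 -> clock=4.
Op 9: tick 1 -> clock=5.
Op 10: tick 1 -> clock=6.
Op 11: insert f.com -> 10.0.0.3 (expiry=6+10=16). clock=6
Op 12: tick 1 -> clock=7.
Op 13: tick 1 -> clock=8.
Op 14: insert a.com -> 10.0.0.1 (expiry=8+10=18). clock=8
Op 15: insert d.com -> 10.0.0.2 (expiry=8+8=16). clock=8
Op 16: tick 1 -> clock=9. purged={c.com}
Op 17: tick 1 -> clock=10.
Op 18: insert d.com -> 10.0.0.2 (expiry=10+18=28). clock=10
Op 19: insert e.com -> 10.0.0.2 (expiry=10+17=27). clock=10
Op 20: insert f.com -> 10.0.0.3 (expiry=10+1=11). clock=10
Op 21: tick 1 -> clock=11. purged={f.com}
Op 22: insert f.com -> 10.0.0.1 (expiry=11+14=25). clock=11
Op 23: tick 1 -> clock=12.
Op 24: tick 1 -> clock=13.
Op 25: tick 1 -> clock=14.
Op 26: insert a.com -> 10.0.0.1 (expiry=14+9=23). clock=14
lookup c.com: not in cache (expired or never inserted)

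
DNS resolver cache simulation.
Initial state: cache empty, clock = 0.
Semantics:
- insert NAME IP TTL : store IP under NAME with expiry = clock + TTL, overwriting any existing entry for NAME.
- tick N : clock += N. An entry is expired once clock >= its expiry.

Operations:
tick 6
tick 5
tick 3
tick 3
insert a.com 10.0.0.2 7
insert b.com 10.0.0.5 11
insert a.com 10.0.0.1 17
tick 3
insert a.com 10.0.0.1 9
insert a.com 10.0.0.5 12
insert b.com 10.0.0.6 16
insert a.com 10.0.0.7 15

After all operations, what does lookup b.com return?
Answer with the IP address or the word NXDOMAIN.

Op 1: tick 6 -> clock=6.
Op 2: tick 5 -> clock=11.
Op 3: tick 3 -> clock=14.
Op 4: tick 3 -> clock=17.
Op 5: insert a.com -> 10.0.0.2 (expiry=17+7=24). clock=17
Op 6: insert b.com -> 10.0.0.5 (expiry=17+11=28). clock=17
Op 7: insert a.com -> 10.0.0.1 (expiry=17+17=34). clock=17
Op 8: tick 3 -> clock=20.
Op 9: insert a.com -> 10.0.0.1 (expiry=20+9=29). clock=20
Op 10: insert a.com -> 10.0.0.5 (expiry=20+12=32). clock=20
Op 11: insert b.com -> 10.0.0.6 (expiry=20+16=36). clock=20
Op 12: insert a.com -> 10.0.0.7 (expiry=20+15=35). clock=20
lookup b.com: present, ip=10.0.0.6 expiry=36 > clock=20

Answer: 10.0.0.6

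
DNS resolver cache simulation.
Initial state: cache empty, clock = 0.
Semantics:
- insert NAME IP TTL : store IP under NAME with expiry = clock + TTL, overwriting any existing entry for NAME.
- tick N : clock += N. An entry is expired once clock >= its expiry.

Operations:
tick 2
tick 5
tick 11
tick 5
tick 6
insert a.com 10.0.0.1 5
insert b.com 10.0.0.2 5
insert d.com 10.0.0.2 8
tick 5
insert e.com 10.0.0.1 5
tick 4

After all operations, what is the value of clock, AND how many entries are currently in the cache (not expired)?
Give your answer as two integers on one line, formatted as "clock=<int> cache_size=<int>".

Answer: clock=38 cache_size=1

Derivation:
Op 1: tick 2 -> clock=2.
Op 2: tick 5 -> clock=7.
Op 3: tick 11 -> clock=18.
Op 4: tick 5 -> clock=23.
Op 5: tick 6 -> clock=29.
Op 6: insert a.com -> 10.0.0.1 (expiry=29+5=34). clock=29
Op 7: insert b.com -> 10.0.0.2 (expiry=29+5=34). clock=29
Op 8: insert d.com -> 10.0.0.2 (expiry=29+8=37). clock=29
Op 9: tick 5 -> clock=34. purged={a.com,b.com}
Op 10: insert e.com -> 10.0.0.1 (expiry=34+5=39). clock=34
Op 11: tick 4 -> clock=38. purged={d.com}
Final clock = 38
Final cache (unexpired): {e.com} -> size=1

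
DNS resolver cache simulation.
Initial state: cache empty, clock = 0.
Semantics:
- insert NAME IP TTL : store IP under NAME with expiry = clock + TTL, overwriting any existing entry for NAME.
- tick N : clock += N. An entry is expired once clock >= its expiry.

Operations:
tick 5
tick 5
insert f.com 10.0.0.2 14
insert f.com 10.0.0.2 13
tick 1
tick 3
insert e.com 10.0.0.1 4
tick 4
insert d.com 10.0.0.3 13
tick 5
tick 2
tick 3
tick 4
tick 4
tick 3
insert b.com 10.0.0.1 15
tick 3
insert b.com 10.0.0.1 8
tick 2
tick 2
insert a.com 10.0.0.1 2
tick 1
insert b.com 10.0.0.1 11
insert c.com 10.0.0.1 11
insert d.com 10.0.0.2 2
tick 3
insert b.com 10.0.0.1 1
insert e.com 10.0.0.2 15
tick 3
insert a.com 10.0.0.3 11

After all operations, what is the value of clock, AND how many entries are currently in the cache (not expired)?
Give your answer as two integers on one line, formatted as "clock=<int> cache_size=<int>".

Answer: clock=53 cache_size=3

Derivation:
Op 1: tick 5 -> clock=5.
Op 2: tick 5 -> clock=10.
Op 3: insert f.com -> 10.0.0.2 (expiry=10+14=24). clock=10
Op 4: insert f.com -> 10.0.0.2 (expiry=10+13=23). clock=10
Op 5: tick 1 -> clock=11.
Op 6: tick 3 -> clock=14.
Op 7: insert e.com -> 10.0.0.1 (expiry=14+4=18). clock=14
Op 8: tick 4 -> clock=18. purged={e.com}
Op 9: insert d.com -> 10.0.0.3 (expiry=18+13=31). clock=18
Op 10: tick 5 -> clock=23. purged={f.com}
Op 11: tick 2 -> clock=25.
Op 12: tick 3 -> clock=28.
Op 13: tick 4 -> clock=32. purged={d.com}
Op 14: tick 4 -> clock=36.
Op 15: tick 3 -> clock=39.
Op 16: insert b.com -> 10.0.0.1 (expiry=39+15=54). clock=39
Op 17: tick 3 -> clock=42.
Op 18: insert b.com -> 10.0.0.1 (expiry=42+8=50). clock=42
Op 19: tick 2 -> clock=44.
Op 20: tick 2 -> clock=46.
Op 21: insert a.com -> 10.0.0.1 (expiry=46+2=48). clock=46
Op 22: tick 1 -> clock=47.
Op 23: insert b.com -> 10.0.0.1 (expiry=47+11=58). clock=47
Op 24: insert c.com -> 10.0.0.1 (expiry=47+11=58). clock=47
Op 25: insert d.com -> 10.0.0.2 (expiry=47+2=49). clock=47
Op 26: tick 3 -> clock=50. purged={a.com,d.com}
Op 27: insert b.com -> 10.0.0.1 (expiry=50+1=51). clock=50
Op 28: insert e.com -> 10.0.0.2 (expiry=50+15=65). clock=50
Op 29: tick 3 -> clock=53. purged={b.com}
Op 30: insert a.com -> 10.0.0.3 (expiry=53+11=64). clock=53
Final clock = 53
Final cache (unexpired): {a.com,c.com,e.com} -> size=3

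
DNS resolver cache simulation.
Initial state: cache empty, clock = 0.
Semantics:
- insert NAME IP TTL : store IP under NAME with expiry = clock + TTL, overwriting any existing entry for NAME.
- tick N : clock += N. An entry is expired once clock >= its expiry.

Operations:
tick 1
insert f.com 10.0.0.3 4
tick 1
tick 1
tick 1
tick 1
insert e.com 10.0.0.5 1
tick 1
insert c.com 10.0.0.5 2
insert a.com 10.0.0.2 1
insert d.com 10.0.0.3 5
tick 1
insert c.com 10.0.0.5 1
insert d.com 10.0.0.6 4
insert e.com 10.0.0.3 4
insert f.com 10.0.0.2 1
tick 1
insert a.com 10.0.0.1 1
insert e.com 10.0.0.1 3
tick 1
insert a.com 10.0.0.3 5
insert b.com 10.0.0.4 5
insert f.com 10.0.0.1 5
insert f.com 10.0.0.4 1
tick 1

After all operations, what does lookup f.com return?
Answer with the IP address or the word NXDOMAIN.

Answer: NXDOMAIN

Derivation:
Op 1: tick 1 -> clock=1.
Op 2: insert f.com -> 10.0.0.3 (expiry=1+4=5). clock=1
Op 3: tick 1 -> clock=2.
Op 4: tick 1 -> clock=3.
Op 5: tick 1 -> clock=4.
Op 6: tick 1 -> clock=5. purged={f.com}
Op 7: insert e.com -> 10.0.0.5 (expiry=5+1=6). clock=5
Op 8: tick 1 -> clock=6. purged={e.com}
Op 9: insert c.com -> 10.0.0.5 (expiry=6+2=8). clock=6
Op 10: insert a.com -> 10.0.0.2 (expiry=6+1=7). clock=6
Op 11: insert d.com -> 10.0.0.3 (expiry=6+5=11). clock=6
Op 12: tick 1 -> clock=7. purged={a.com}
Op 13: insert c.com -> 10.0.0.5 (expiry=7+1=8). clock=7
Op 14: insert d.com -> 10.0.0.6 (expiry=7+4=11). clock=7
Op 15: insert e.com -> 10.0.0.3 (expiry=7+4=11). clock=7
Op 16: insert f.com -> 10.0.0.2 (expiry=7+1=8). clock=7
Op 17: tick 1 -> clock=8. purged={c.com,f.com}
Op 18: insert a.com -> 10.0.0.1 (expiry=8+1=9). clock=8
Op 19: insert e.com -> 10.0.0.1 (expiry=8+3=11). clock=8
Op 20: tick 1 -> clock=9. purged={a.com}
Op 21: insert a.com -> 10.0.0.3 (expiry=9+5=14). clock=9
Op 22: insert b.com -> 10.0.0.4 (expiry=9+5=14). clock=9
Op 23: insert f.com -> 10.0.0.1 (expiry=9+5=14). clock=9
Op 24: insert f.com -> 10.0.0.4 (expiry=9+1=10). clock=9
Op 25: tick 1 -> clock=10. purged={f.com}
lookup f.com: not in cache (expired or never inserted)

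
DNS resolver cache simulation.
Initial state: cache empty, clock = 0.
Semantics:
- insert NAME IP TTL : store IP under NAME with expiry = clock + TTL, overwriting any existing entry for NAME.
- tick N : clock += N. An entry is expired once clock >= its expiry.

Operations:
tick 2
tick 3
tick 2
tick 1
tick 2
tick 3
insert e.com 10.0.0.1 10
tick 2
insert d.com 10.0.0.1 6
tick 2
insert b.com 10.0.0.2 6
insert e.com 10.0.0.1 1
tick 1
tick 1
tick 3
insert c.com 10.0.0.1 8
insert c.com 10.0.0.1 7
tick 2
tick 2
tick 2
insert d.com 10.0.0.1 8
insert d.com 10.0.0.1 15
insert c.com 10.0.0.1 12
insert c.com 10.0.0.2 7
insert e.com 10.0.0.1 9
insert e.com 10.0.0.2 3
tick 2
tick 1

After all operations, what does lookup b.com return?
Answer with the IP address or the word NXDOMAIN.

Answer: NXDOMAIN

Derivation:
Op 1: tick 2 -> clock=2.
Op 2: tick 3 -> clock=5.
Op 3: tick 2 -> clock=7.
Op 4: tick 1 -> clock=8.
Op 5: tick 2 -> clock=10.
Op 6: tick 3 -> clock=13.
Op 7: insert e.com -> 10.0.0.1 (expiry=13+10=23). clock=13
Op 8: tick 2 -> clock=15.
Op 9: insert d.com -> 10.0.0.1 (expiry=15+6=21). clock=15
Op 10: tick 2 -> clock=17.
Op 11: insert b.com -> 10.0.0.2 (expiry=17+6=23). clock=17
Op 12: insert e.com -> 10.0.0.1 (expiry=17+1=18). clock=17
Op 13: tick 1 -> clock=18. purged={e.com}
Op 14: tick 1 -> clock=19.
Op 15: tick 3 -> clock=22. purged={d.com}
Op 16: insert c.com -> 10.0.0.1 (expiry=22+8=30). clock=22
Op 17: insert c.com -> 10.0.0.1 (expiry=22+7=29). clock=22
Op 18: tick 2 -> clock=24. purged={b.com}
Op 19: tick 2 -> clock=26.
Op 20: tick 2 -> clock=28.
Op 21: insert d.com -> 10.0.0.1 (expiry=28+8=36). clock=28
Op 22: insert d.com -> 10.0.0.1 (expiry=28+15=43). clock=28
Op 23: insert c.com -> 10.0.0.1 (expiry=28+12=40). clock=28
Op 24: insert c.com -> 10.0.0.2 (expiry=28+7=35). clock=28
Op 25: insert e.com -> 10.0.0.1 (expiry=28+9=37). clock=28
Op 26: insert e.com -> 10.0.0.2 (expiry=28+3=31). clock=28
Op 27: tick 2 -> clock=30.
Op 28: tick 1 -> clock=31. purged={e.com}
lookup b.com: not in cache (expired or never inserted)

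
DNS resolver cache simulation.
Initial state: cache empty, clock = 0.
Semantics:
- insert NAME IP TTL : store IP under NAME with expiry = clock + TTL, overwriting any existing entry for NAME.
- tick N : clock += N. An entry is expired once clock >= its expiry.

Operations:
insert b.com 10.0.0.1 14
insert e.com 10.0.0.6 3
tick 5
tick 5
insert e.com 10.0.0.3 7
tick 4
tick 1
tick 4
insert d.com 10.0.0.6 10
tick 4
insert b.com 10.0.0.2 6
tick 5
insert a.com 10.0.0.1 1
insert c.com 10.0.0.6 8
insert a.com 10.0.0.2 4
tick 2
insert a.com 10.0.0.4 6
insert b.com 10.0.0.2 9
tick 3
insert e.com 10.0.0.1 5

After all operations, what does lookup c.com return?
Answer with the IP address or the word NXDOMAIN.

Op 1: insert b.com -> 10.0.0.1 (expiry=0+14=14). clock=0
Op 2: insert e.com -> 10.0.0.6 (expiry=0+3=3). clock=0
Op 3: tick 5 -> clock=5. purged={e.com}
Op 4: tick 5 -> clock=10.
Op 5: insert e.com -> 10.0.0.3 (expiry=10+7=17). clock=10
Op 6: tick 4 -> clock=14. purged={b.com}
Op 7: tick 1 -> clock=15.
Op 8: tick 4 -> clock=19. purged={e.com}
Op 9: insert d.com -> 10.0.0.6 (expiry=19+10=29). clock=19
Op 10: tick 4 -> clock=23.
Op 11: insert b.com -> 10.0.0.2 (expiry=23+6=29). clock=23
Op 12: tick 5 -> clock=28.
Op 13: insert a.com -> 10.0.0.1 (expiry=28+1=29). clock=28
Op 14: insert c.com -> 10.0.0.6 (expiry=28+8=36). clock=28
Op 15: insert a.com -> 10.0.0.2 (expiry=28+4=32). clock=28
Op 16: tick 2 -> clock=30. purged={b.com,d.com}
Op 17: insert a.com -> 10.0.0.4 (expiry=30+6=36). clock=30
Op 18: insert b.com -> 10.0.0.2 (expiry=30+9=39). clock=30
Op 19: tick 3 -> clock=33.
Op 20: insert e.com -> 10.0.0.1 (expiry=33+5=38). clock=33
lookup c.com: present, ip=10.0.0.6 expiry=36 > clock=33

Answer: 10.0.0.6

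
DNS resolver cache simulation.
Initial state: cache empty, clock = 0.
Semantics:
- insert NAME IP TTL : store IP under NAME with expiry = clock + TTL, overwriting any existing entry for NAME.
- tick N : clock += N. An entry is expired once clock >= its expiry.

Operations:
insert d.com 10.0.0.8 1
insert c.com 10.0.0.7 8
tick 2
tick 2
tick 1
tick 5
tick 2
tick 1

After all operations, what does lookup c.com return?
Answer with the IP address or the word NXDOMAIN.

Answer: NXDOMAIN

Derivation:
Op 1: insert d.com -> 10.0.0.8 (expiry=0+1=1). clock=0
Op 2: insert c.com -> 10.0.0.7 (expiry=0+8=8). clock=0
Op 3: tick 2 -> clock=2. purged={d.com}
Op 4: tick 2 -> clock=4.
Op 5: tick 1 -> clock=5.
Op 6: tick 5 -> clock=10. purged={c.com}
Op 7: tick 2 -> clock=12.
Op 8: tick 1 -> clock=13.
lookup c.com: not in cache (expired or never inserted)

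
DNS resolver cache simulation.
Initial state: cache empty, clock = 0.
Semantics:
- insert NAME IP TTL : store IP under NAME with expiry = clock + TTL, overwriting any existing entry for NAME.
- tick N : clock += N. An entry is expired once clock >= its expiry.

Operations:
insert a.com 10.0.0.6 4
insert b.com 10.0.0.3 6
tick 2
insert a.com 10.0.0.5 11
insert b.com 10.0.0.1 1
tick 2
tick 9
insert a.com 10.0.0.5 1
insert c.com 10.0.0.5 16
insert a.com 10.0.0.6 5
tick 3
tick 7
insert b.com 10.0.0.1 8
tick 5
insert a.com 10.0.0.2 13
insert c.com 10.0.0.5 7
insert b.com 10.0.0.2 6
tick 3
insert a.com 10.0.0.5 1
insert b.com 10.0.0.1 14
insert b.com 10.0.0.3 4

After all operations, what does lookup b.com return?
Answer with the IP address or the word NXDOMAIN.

Op 1: insert a.com -> 10.0.0.6 (expiry=0+4=4). clock=0
Op 2: insert b.com -> 10.0.0.3 (expiry=0+6=6). clock=0
Op 3: tick 2 -> clock=2.
Op 4: insert a.com -> 10.0.0.5 (expiry=2+11=13). clock=2
Op 5: insert b.com -> 10.0.0.1 (expiry=2+1=3). clock=2
Op 6: tick 2 -> clock=4. purged={b.com}
Op 7: tick 9 -> clock=13. purged={a.com}
Op 8: insert a.com -> 10.0.0.5 (expiry=13+1=14). clock=13
Op 9: insert c.com -> 10.0.0.5 (expiry=13+16=29). clock=13
Op 10: insert a.com -> 10.0.0.6 (expiry=13+5=18). clock=13
Op 11: tick 3 -> clock=16.
Op 12: tick 7 -> clock=23. purged={a.com}
Op 13: insert b.com -> 10.0.0.1 (expiry=23+8=31). clock=23
Op 14: tick 5 -> clock=28.
Op 15: insert a.com -> 10.0.0.2 (expiry=28+13=41). clock=28
Op 16: insert c.com -> 10.0.0.5 (expiry=28+7=35). clock=28
Op 17: insert b.com -> 10.0.0.2 (expiry=28+6=34). clock=28
Op 18: tick 3 -> clock=31.
Op 19: insert a.com -> 10.0.0.5 (expiry=31+1=32). clock=31
Op 20: insert b.com -> 10.0.0.1 (expiry=31+14=45). clock=31
Op 21: insert b.com -> 10.0.0.3 (expiry=31+4=35). clock=31
lookup b.com: present, ip=10.0.0.3 expiry=35 > clock=31

Answer: 10.0.0.3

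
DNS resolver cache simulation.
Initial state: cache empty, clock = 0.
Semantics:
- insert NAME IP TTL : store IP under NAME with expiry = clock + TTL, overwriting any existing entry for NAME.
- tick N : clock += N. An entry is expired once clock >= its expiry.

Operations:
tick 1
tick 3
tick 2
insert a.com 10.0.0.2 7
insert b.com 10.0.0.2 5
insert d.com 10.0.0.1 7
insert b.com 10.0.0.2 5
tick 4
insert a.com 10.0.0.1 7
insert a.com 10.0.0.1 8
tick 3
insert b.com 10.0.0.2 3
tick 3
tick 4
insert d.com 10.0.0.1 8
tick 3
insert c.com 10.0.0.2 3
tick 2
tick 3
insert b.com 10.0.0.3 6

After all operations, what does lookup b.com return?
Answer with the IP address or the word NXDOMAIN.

Answer: 10.0.0.3

Derivation:
Op 1: tick 1 -> clock=1.
Op 2: tick 3 -> clock=4.
Op 3: tick 2 -> clock=6.
Op 4: insert a.com -> 10.0.0.2 (expiry=6+7=13). clock=6
Op 5: insert b.com -> 10.0.0.2 (expiry=6+5=11). clock=6
Op 6: insert d.com -> 10.0.0.1 (expiry=6+7=13). clock=6
Op 7: insert b.com -> 10.0.0.2 (expiry=6+5=11). clock=6
Op 8: tick 4 -> clock=10.
Op 9: insert a.com -> 10.0.0.1 (expiry=10+7=17). clock=10
Op 10: insert a.com -> 10.0.0.1 (expiry=10+8=18). clock=10
Op 11: tick 3 -> clock=13. purged={b.com,d.com}
Op 12: insert b.com -> 10.0.0.2 (expiry=13+3=16). clock=13
Op 13: tick 3 -> clock=16. purged={b.com}
Op 14: tick 4 -> clock=20. purged={a.com}
Op 15: insert d.com -> 10.0.0.1 (expiry=20+8=28). clock=20
Op 16: tick 3 -> clock=23.
Op 17: insert c.com -> 10.0.0.2 (expiry=23+3=26). clock=23
Op 18: tick 2 -> clock=25.
Op 19: tick 3 -> clock=28. purged={c.com,d.com}
Op 20: insert b.com -> 10.0.0.3 (expiry=28+6=34). clock=28
lookup b.com: present, ip=10.0.0.3 expiry=34 > clock=28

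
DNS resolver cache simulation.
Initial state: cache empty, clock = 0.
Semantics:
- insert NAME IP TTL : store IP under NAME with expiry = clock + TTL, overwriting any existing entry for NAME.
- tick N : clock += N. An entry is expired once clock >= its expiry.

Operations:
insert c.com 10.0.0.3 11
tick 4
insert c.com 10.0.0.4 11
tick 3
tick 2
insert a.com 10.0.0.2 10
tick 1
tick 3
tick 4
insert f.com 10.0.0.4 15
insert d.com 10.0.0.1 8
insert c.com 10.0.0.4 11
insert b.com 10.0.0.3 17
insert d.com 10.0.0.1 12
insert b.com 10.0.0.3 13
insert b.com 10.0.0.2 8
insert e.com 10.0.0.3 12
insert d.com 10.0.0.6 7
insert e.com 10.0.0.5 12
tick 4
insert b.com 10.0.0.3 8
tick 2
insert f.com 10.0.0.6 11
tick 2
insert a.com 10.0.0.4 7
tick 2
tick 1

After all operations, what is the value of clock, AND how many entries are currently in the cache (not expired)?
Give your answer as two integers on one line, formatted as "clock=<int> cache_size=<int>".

Answer: clock=28 cache_size=4

Derivation:
Op 1: insert c.com -> 10.0.0.3 (expiry=0+11=11). clock=0
Op 2: tick 4 -> clock=4.
Op 3: insert c.com -> 10.0.0.4 (expiry=4+11=15). clock=4
Op 4: tick 3 -> clock=7.
Op 5: tick 2 -> clock=9.
Op 6: insert a.com -> 10.0.0.2 (expiry=9+10=19). clock=9
Op 7: tick 1 -> clock=10.
Op 8: tick 3 -> clock=13.
Op 9: tick 4 -> clock=17. purged={c.com}
Op 10: insert f.com -> 10.0.0.4 (expiry=17+15=32). clock=17
Op 11: insert d.com -> 10.0.0.1 (expiry=17+8=25). clock=17
Op 12: insert c.com -> 10.0.0.4 (expiry=17+11=28). clock=17
Op 13: insert b.com -> 10.0.0.3 (expiry=17+17=34). clock=17
Op 14: insert d.com -> 10.0.0.1 (expiry=17+12=29). clock=17
Op 15: insert b.com -> 10.0.0.3 (expiry=17+13=30). clock=17
Op 16: insert b.com -> 10.0.0.2 (expiry=17+8=25). clock=17
Op 17: insert e.com -> 10.0.0.3 (expiry=17+12=29). clock=17
Op 18: insert d.com -> 10.0.0.6 (expiry=17+7=24). clock=17
Op 19: insert e.com -> 10.0.0.5 (expiry=17+12=29). clock=17
Op 20: tick 4 -> clock=21. purged={a.com}
Op 21: insert b.com -> 10.0.0.3 (expiry=21+8=29). clock=21
Op 22: tick 2 -> clock=23.
Op 23: insert f.com -> 10.0.0.6 (expiry=23+11=34). clock=23
Op 24: tick 2 -> clock=25. purged={d.com}
Op 25: insert a.com -> 10.0.0.4 (expiry=25+7=32). clock=25
Op 26: tick 2 -> clock=27.
Op 27: tick 1 -> clock=28. purged={c.com}
Final clock = 28
Final cache (unexpired): {a.com,b.com,e.com,f.com} -> size=4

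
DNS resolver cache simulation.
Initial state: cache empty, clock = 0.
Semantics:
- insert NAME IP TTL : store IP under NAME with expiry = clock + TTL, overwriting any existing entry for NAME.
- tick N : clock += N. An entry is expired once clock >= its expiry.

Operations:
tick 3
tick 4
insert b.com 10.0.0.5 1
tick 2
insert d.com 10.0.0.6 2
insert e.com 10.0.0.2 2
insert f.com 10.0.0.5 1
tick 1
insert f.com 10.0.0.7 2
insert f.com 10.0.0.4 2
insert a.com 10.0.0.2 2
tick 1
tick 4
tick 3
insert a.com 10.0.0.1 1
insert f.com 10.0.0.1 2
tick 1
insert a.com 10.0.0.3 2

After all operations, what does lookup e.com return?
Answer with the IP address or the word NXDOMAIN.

Answer: NXDOMAIN

Derivation:
Op 1: tick 3 -> clock=3.
Op 2: tick 4 -> clock=7.
Op 3: insert b.com -> 10.0.0.5 (expiry=7+1=8). clock=7
Op 4: tick 2 -> clock=9. purged={b.com}
Op 5: insert d.com -> 10.0.0.6 (expiry=9+2=11). clock=9
Op 6: insert e.com -> 10.0.0.2 (expiry=9+2=11). clock=9
Op 7: insert f.com -> 10.0.0.5 (expiry=9+1=10). clock=9
Op 8: tick 1 -> clock=10. purged={f.com}
Op 9: insert f.com -> 10.0.0.7 (expiry=10+2=12). clock=10
Op 10: insert f.com -> 10.0.0.4 (expiry=10+2=12). clock=10
Op 11: insert a.com -> 10.0.0.2 (expiry=10+2=12). clock=10
Op 12: tick 1 -> clock=11. purged={d.com,e.com}
Op 13: tick 4 -> clock=15. purged={a.com,f.com}
Op 14: tick 3 -> clock=18.
Op 15: insert a.com -> 10.0.0.1 (expiry=18+1=19). clock=18
Op 16: insert f.com -> 10.0.0.1 (expiry=18+2=20). clock=18
Op 17: tick 1 -> clock=19. purged={a.com}
Op 18: insert a.com -> 10.0.0.3 (expiry=19+2=21). clock=19
lookup e.com: not in cache (expired or never inserted)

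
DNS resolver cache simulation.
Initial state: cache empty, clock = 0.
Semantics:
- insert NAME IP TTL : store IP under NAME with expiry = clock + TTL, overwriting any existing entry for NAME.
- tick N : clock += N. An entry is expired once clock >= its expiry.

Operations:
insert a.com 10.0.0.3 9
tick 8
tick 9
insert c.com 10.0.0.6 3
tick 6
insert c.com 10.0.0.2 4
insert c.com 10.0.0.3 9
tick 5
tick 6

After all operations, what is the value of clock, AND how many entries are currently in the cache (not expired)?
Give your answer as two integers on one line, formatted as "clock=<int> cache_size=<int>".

Answer: clock=34 cache_size=0

Derivation:
Op 1: insert a.com -> 10.0.0.3 (expiry=0+9=9). clock=0
Op 2: tick 8 -> clock=8.
Op 3: tick 9 -> clock=17. purged={a.com}
Op 4: insert c.com -> 10.0.0.6 (expiry=17+3=20). clock=17
Op 5: tick 6 -> clock=23. purged={c.com}
Op 6: insert c.com -> 10.0.0.2 (expiry=23+4=27). clock=23
Op 7: insert c.com -> 10.0.0.3 (expiry=23+9=32). clock=23
Op 8: tick 5 -> clock=28.
Op 9: tick 6 -> clock=34. purged={c.com}
Final clock = 34
Final cache (unexpired): {} -> size=0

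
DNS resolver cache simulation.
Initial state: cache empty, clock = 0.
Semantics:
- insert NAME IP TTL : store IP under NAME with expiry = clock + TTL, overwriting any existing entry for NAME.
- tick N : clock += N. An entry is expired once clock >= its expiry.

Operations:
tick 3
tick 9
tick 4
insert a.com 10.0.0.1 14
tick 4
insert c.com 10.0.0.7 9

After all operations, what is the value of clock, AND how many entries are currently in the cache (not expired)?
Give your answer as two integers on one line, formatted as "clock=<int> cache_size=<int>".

Answer: clock=20 cache_size=2

Derivation:
Op 1: tick 3 -> clock=3.
Op 2: tick 9 -> clock=12.
Op 3: tick 4 -> clock=16.
Op 4: insert a.com -> 10.0.0.1 (expiry=16+14=30). clock=16
Op 5: tick 4 -> clock=20.
Op 6: insert c.com -> 10.0.0.7 (expiry=20+9=29). clock=20
Final clock = 20
Final cache (unexpired): {a.com,c.com} -> size=2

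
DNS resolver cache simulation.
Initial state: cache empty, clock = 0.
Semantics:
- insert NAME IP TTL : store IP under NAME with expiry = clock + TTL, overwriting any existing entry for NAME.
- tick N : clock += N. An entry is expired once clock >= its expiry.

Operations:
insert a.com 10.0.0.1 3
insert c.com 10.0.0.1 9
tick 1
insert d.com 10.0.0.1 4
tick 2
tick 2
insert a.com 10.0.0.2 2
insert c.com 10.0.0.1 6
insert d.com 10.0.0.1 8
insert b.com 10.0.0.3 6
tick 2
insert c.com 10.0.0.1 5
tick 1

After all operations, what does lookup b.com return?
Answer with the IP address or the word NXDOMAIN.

Op 1: insert a.com -> 10.0.0.1 (expiry=0+3=3). clock=0
Op 2: insert c.com -> 10.0.0.1 (expiry=0+9=9). clock=0
Op 3: tick 1 -> clock=1.
Op 4: insert d.com -> 10.0.0.1 (expiry=1+4=5). clock=1
Op 5: tick 2 -> clock=3. purged={a.com}
Op 6: tick 2 -> clock=5. purged={d.com}
Op 7: insert a.com -> 10.0.0.2 (expiry=5+2=7). clock=5
Op 8: insert c.com -> 10.0.0.1 (expiry=5+6=11). clock=5
Op 9: insert d.com -> 10.0.0.1 (expiry=5+8=13). clock=5
Op 10: insert b.com -> 10.0.0.3 (expiry=5+6=11). clock=5
Op 11: tick 2 -> clock=7. purged={a.com}
Op 12: insert c.com -> 10.0.0.1 (expiry=7+5=12). clock=7
Op 13: tick 1 -> clock=8.
lookup b.com: present, ip=10.0.0.3 expiry=11 > clock=8

Answer: 10.0.0.3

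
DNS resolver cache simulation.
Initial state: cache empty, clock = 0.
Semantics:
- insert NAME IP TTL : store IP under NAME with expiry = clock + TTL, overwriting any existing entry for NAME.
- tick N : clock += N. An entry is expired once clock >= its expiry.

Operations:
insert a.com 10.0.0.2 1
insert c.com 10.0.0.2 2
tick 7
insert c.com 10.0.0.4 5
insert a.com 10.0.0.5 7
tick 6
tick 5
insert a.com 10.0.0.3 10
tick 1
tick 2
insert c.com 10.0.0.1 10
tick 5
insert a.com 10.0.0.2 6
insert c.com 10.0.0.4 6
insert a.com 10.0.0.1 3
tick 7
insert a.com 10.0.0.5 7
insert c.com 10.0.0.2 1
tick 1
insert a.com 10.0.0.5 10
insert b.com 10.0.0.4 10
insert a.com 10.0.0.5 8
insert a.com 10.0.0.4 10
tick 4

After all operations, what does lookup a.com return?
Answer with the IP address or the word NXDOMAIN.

Answer: 10.0.0.4

Derivation:
Op 1: insert a.com -> 10.0.0.2 (expiry=0+1=1). clock=0
Op 2: insert c.com -> 10.0.0.2 (expiry=0+2=2). clock=0
Op 3: tick 7 -> clock=7. purged={a.com,c.com}
Op 4: insert c.com -> 10.0.0.4 (expiry=7+5=12). clock=7
Op 5: insert a.com -> 10.0.0.5 (expiry=7+7=14). clock=7
Op 6: tick 6 -> clock=13. purged={c.com}
Op 7: tick 5 -> clock=18. purged={a.com}
Op 8: insert a.com -> 10.0.0.3 (expiry=18+10=28). clock=18
Op 9: tick 1 -> clock=19.
Op 10: tick 2 -> clock=21.
Op 11: insert c.com -> 10.0.0.1 (expiry=21+10=31). clock=21
Op 12: tick 5 -> clock=26.
Op 13: insert a.com -> 10.0.0.2 (expiry=26+6=32). clock=26
Op 14: insert c.com -> 10.0.0.4 (expiry=26+6=32). clock=26
Op 15: insert a.com -> 10.0.0.1 (expiry=26+3=29). clock=26
Op 16: tick 7 -> clock=33. purged={a.com,c.com}
Op 17: insert a.com -> 10.0.0.5 (expiry=33+7=40). clock=33
Op 18: insert c.com -> 10.0.0.2 (expiry=33+1=34). clock=33
Op 19: tick 1 -> clock=34. purged={c.com}
Op 20: insert a.com -> 10.0.0.5 (expiry=34+10=44). clock=34
Op 21: insert b.com -> 10.0.0.4 (expiry=34+10=44). clock=34
Op 22: insert a.com -> 10.0.0.5 (expiry=34+8=42). clock=34
Op 23: insert a.com -> 10.0.0.4 (expiry=34+10=44). clock=34
Op 24: tick 4 -> clock=38.
lookup a.com: present, ip=10.0.0.4 expiry=44 > clock=38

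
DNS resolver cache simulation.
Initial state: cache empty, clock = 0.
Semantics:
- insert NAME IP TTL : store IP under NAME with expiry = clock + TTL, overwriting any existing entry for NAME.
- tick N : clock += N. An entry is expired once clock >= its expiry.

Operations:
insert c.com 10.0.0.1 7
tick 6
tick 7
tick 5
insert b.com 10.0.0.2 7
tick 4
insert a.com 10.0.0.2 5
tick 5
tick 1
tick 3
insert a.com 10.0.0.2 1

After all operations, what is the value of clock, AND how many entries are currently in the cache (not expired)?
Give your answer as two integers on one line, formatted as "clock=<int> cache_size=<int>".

Answer: clock=31 cache_size=1

Derivation:
Op 1: insert c.com -> 10.0.0.1 (expiry=0+7=7). clock=0
Op 2: tick 6 -> clock=6.
Op 3: tick 7 -> clock=13. purged={c.com}
Op 4: tick 5 -> clock=18.
Op 5: insert b.com -> 10.0.0.2 (expiry=18+7=25). clock=18
Op 6: tick 4 -> clock=22.
Op 7: insert a.com -> 10.0.0.2 (expiry=22+5=27). clock=22
Op 8: tick 5 -> clock=27. purged={a.com,b.com}
Op 9: tick 1 -> clock=28.
Op 10: tick 3 -> clock=31.
Op 11: insert a.com -> 10.0.0.2 (expiry=31+1=32). clock=31
Final clock = 31
Final cache (unexpired): {a.com} -> size=1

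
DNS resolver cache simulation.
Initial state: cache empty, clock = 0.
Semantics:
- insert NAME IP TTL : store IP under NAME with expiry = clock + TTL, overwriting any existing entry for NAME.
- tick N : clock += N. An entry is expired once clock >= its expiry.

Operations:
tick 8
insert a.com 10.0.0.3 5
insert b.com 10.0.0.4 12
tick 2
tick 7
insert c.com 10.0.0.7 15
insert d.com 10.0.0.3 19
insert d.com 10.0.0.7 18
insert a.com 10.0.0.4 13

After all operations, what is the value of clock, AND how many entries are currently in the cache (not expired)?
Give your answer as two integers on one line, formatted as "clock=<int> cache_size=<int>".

Op 1: tick 8 -> clock=8.
Op 2: insert a.com -> 10.0.0.3 (expiry=8+5=13). clock=8
Op 3: insert b.com -> 10.0.0.4 (expiry=8+12=20). clock=8
Op 4: tick 2 -> clock=10.
Op 5: tick 7 -> clock=17. purged={a.com}
Op 6: insert c.com -> 10.0.0.7 (expiry=17+15=32). clock=17
Op 7: insert d.com -> 10.0.0.3 (expiry=17+19=36). clock=17
Op 8: insert d.com -> 10.0.0.7 (expiry=17+18=35). clock=17
Op 9: insert a.com -> 10.0.0.4 (expiry=17+13=30). clock=17
Final clock = 17
Final cache (unexpired): {a.com,b.com,c.com,d.com} -> size=4

Answer: clock=17 cache_size=4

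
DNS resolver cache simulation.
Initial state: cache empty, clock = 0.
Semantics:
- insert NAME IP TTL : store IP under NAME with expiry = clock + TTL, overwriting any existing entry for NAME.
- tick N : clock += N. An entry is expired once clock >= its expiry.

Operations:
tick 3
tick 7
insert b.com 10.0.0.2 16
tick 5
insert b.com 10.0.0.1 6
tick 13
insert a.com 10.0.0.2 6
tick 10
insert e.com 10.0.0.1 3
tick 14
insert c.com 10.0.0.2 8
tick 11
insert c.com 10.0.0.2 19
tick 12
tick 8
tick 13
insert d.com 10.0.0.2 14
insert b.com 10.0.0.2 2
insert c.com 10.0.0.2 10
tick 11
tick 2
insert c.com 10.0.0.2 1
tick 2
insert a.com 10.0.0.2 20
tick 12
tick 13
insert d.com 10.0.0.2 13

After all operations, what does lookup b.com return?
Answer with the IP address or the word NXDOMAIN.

Op 1: tick 3 -> clock=3.
Op 2: tick 7 -> clock=10.
Op 3: insert b.com -> 10.0.0.2 (expiry=10+16=26). clock=10
Op 4: tick 5 -> clock=15.
Op 5: insert b.com -> 10.0.0.1 (expiry=15+6=21). clock=15
Op 6: tick 13 -> clock=28. purged={b.com}
Op 7: insert a.com -> 10.0.0.2 (expiry=28+6=34). clock=28
Op 8: tick 10 -> clock=38. purged={a.com}
Op 9: insert e.com -> 10.0.0.1 (expiry=38+3=41). clock=38
Op 10: tick 14 -> clock=52. purged={e.com}
Op 11: insert c.com -> 10.0.0.2 (expiry=52+8=60). clock=52
Op 12: tick 11 -> clock=63. purged={c.com}
Op 13: insert c.com -> 10.0.0.2 (expiry=63+19=82). clock=63
Op 14: tick 12 -> clock=75.
Op 15: tick 8 -> clock=83. purged={c.com}
Op 16: tick 13 -> clock=96.
Op 17: insert d.com -> 10.0.0.2 (expiry=96+14=110). clock=96
Op 18: insert b.com -> 10.0.0.2 (expiry=96+2=98). clock=96
Op 19: insert c.com -> 10.0.0.2 (expiry=96+10=106). clock=96
Op 20: tick 11 -> clock=107. purged={b.com,c.com}
Op 21: tick 2 -> clock=109.
Op 22: insert c.com -> 10.0.0.2 (expiry=109+1=110). clock=109
Op 23: tick 2 -> clock=111. purged={c.com,d.com}
Op 24: insert a.com -> 10.0.0.2 (expiry=111+20=131). clock=111
Op 25: tick 12 -> clock=123.
Op 26: tick 13 -> clock=136. purged={a.com}
Op 27: insert d.com -> 10.0.0.2 (expiry=136+13=149). clock=136
lookup b.com: not in cache (expired or never inserted)

Answer: NXDOMAIN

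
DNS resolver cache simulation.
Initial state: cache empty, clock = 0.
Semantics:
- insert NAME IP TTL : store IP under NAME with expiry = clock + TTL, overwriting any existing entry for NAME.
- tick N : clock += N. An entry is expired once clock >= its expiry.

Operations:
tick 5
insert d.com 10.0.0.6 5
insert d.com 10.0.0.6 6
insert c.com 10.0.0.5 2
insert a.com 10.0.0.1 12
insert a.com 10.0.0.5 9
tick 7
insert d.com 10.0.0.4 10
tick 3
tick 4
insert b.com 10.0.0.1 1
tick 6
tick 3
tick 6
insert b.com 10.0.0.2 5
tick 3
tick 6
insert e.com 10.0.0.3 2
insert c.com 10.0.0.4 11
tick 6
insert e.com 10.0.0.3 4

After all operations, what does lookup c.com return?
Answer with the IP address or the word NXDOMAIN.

Answer: 10.0.0.4

Derivation:
Op 1: tick 5 -> clock=5.
Op 2: insert d.com -> 10.0.0.6 (expiry=5+5=10). clock=5
Op 3: insert d.com -> 10.0.0.6 (expiry=5+6=11). clock=5
Op 4: insert c.com -> 10.0.0.5 (expiry=5+2=7). clock=5
Op 5: insert a.com -> 10.0.0.1 (expiry=5+12=17). clock=5
Op 6: insert a.com -> 10.0.0.5 (expiry=5+9=14). clock=5
Op 7: tick 7 -> clock=12. purged={c.com,d.com}
Op 8: insert d.com -> 10.0.0.4 (expiry=12+10=22). clock=12
Op 9: tick 3 -> clock=15. purged={a.com}
Op 10: tick 4 -> clock=19.
Op 11: insert b.com -> 10.0.0.1 (expiry=19+1=20). clock=19
Op 12: tick 6 -> clock=25. purged={b.com,d.com}
Op 13: tick 3 -> clock=28.
Op 14: tick 6 -> clock=34.
Op 15: insert b.com -> 10.0.0.2 (expiry=34+5=39). clock=34
Op 16: tick 3 -> clock=37.
Op 17: tick 6 -> clock=43. purged={b.com}
Op 18: insert e.com -> 10.0.0.3 (expiry=43+2=45). clock=43
Op 19: insert c.com -> 10.0.0.4 (expiry=43+11=54). clock=43
Op 20: tick 6 -> clock=49. purged={e.com}
Op 21: insert e.com -> 10.0.0.3 (expiry=49+4=53). clock=49
lookup c.com: present, ip=10.0.0.4 expiry=54 > clock=49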